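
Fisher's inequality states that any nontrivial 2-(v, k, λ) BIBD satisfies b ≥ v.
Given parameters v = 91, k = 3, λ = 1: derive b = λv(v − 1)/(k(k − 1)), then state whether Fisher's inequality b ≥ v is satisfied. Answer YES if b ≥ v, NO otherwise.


b = λv(v − 1)/(k(k − 1)) = 1·91·90/(3·2) = 8190/6 = 1365.
Compare with v = 91: b ≥ v, so Fisher's inequality holds.

YES


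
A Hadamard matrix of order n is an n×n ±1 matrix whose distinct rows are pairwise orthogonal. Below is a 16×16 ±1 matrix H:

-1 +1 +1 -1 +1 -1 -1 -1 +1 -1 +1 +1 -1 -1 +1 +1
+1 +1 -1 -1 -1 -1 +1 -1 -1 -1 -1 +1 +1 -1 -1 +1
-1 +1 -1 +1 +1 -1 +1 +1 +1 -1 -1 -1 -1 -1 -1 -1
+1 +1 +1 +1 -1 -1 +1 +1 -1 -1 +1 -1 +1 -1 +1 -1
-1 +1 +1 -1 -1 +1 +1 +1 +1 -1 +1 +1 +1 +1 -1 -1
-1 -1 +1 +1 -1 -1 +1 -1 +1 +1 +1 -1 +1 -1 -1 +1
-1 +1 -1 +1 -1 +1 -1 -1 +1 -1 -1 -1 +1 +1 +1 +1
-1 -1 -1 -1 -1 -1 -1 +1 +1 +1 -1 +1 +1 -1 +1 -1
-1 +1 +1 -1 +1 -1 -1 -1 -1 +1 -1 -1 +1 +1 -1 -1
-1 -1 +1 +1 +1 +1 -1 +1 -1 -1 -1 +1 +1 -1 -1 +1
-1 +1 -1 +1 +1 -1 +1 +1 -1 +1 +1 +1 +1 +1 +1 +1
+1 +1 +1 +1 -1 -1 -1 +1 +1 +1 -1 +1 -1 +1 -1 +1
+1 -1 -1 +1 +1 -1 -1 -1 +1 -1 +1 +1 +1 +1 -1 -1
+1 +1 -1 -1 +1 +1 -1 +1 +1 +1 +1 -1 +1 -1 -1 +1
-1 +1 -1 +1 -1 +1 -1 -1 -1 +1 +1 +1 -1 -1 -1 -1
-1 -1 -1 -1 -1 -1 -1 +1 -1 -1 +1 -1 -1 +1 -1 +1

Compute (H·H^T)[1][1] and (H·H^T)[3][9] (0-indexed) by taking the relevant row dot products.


Row 1 of H: [1, 1, -1, -1, -1, -1, 1, -1, -1, -1, -1, 1, 1, -1, -1, 1].
Row 3 of H: [1, 1, 1, 1, -1, -1, 1, 1, -1, -1, 1, -1, 1, -1, 1, -1].
Row 9 of H: [-1, -1, 1, 1, 1, 1, -1, 1, -1, -1, -1, 1, 1, -1, -1, 1].
(H·H^T)[1][1] = Σ_j H[1][j]·H[1][j] = (1)² + (1)² + (-1)² + (-1)² + (-1)² + (-1)² + (1)² + (-1)² + (-1)² + (-1)² + (-1)² + (1)² + (1)² + (-1)² + (-1)² + (1)² = 1 + 1 + 1 + 1 + 1 + 1 + 1 + 1 + 1 + 1 + 1 + 1 + 1 + 1 + 1 + 1 = 16.
(H·H^T)[3][9] = Σ_j H[3][j]·H[9][j] = (1)·(-1) + (1)·(-1) + (1)·(1) + (1)·(1) + (-1)·(1) + (-1)·(1) + (1)·(-1) + (1)·(1) + (-1)·(-1) + (-1)·(-1) + (1)·(-1) + (-1)·(1) + (1)·(1) + (-1)·(-1) + (1)·(-1) + (-1)·(1) = -1 + -1 + 1 + 1 + -1 + -1 + -1 + 1 + 1 + 1 + -1 + -1 + 1 + 1 + -1 + -1 = -2.
Rows 3 and 9 are not orthogonal (dot product = -2 ≠ 0), so H is not a Hadamard matrix.

(1,1) entry = 16; (3,9) entry = -2.


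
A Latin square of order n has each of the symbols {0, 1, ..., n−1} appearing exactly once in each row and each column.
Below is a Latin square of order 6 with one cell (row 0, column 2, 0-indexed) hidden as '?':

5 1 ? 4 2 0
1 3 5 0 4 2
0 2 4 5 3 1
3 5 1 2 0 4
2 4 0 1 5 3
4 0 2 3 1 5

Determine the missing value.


Row 0 contains symbols [0, 1, 2, 4, 5] — missing [3].
Column 2 contains symbols [0, 1, 2, 4, 5] — missing [3].
The missing symbol must appear in both missing sets; intersection = [3].
Therefore the hidden value is 3.

Missing value = 3.


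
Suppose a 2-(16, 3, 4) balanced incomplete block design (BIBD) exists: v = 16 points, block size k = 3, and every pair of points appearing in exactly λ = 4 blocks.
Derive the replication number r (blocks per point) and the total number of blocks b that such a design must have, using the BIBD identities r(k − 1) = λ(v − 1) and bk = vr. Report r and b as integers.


Any 2-(v, k, λ) BIBD satisfies two necessary conditions:
  (i)  Each point sits in r blocks, and counting incidences through any fixed point gives r(k − 1) = λ(v − 1), so r = λ(v − 1)/(k − 1).
  (ii) Total incidences bk = vr, so b = vr/k.
Step 1: r = λ(v − 1)/(k − 1) = 4·(16 − 1)/(3 − 1) = 4·15/2 = 60/2 = 30.
Step 2: b = vr/k = 16·30/3 = 480/3 = 160.
Check integrality: r = 30 ∈ Z ✓, b = 160 ∈ Z ✓.
(These identities are necessary conditions: they determine r and b for any design with these parameters, but do not by themselves prove that one exists.)

r = 30, b = 160.


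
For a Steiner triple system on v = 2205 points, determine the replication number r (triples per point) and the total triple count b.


An STS(v) is a 2-(v, 3, 1) BIBD: block size k = 3, λ = 1.
Replication: r(k − 1) = λ(v − 1) ⇒ r·2 = 2205 − 1 = 2204 ⇒ r = 1102.
Block count: bk = vr ⇒ b·3 = 2205·1102 = 2429910 ⇒ b = 809970.

r = 1102, b = 809970.


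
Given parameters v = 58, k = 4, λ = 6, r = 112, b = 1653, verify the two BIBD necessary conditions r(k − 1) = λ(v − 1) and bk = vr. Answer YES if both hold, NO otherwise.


Condition (i): r(k − 1) = 112·3 = 336; λ(v − 1) = 6·57 = 342. Match? NO.
Condition (ii): bk = 1653·4 = 6612; vr = 58·112 = 6496. Match? NO.
Both conditions hold? NO.

NO


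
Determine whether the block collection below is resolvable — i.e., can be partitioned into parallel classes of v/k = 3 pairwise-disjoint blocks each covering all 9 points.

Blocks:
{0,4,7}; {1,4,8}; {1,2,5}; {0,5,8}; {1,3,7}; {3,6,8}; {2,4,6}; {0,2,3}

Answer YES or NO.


v = 9, block size k = 3, number of blocks = 8.
For resolvability, blocks must partition into parallel classes of size v/k = 3.
Total blocks must therefore be a multiple of 3: 8 = 3·2 + 2 ⇒ not divisible ✗.
Resolvable? NO.

NO


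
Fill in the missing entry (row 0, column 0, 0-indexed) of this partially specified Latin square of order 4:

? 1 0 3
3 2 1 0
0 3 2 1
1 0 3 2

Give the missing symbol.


Row 0 contains symbols [0, 1, 3] — missing [2].
Column 0 contains symbols [0, 1, 3] — missing [2].
The missing symbol must appear in both missing sets; intersection = [2].
Therefore the hidden value is 2.

Missing value = 2.


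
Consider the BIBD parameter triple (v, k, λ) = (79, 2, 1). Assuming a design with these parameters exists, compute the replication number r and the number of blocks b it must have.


Any 2-(v, k, λ) BIBD satisfies two necessary conditions:
  (i)  Each point sits in r blocks, and counting incidences through any fixed point gives r(k − 1) = λ(v − 1), so r = λ(v − 1)/(k − 1).
  (ii) Total incidences bk = vr, so b = vr/k.
Step 1: r = λ(v − 1)/(k − 1) = 1·(79 − 1)/(2 − 1) = 1·78/1 = 78/1 = 78.
Step 2: b = vr/k = 79·78/2 = 6162/2 = 3081.
Check integrality: r = 78 ∈ Z ✓, b = 3081 ∈ Z ✓.
(These identities are necessary conditions: they determine r and b for any design with these parameters, but do not by themselves prove that one exists.)

r = 78, b = 3081.


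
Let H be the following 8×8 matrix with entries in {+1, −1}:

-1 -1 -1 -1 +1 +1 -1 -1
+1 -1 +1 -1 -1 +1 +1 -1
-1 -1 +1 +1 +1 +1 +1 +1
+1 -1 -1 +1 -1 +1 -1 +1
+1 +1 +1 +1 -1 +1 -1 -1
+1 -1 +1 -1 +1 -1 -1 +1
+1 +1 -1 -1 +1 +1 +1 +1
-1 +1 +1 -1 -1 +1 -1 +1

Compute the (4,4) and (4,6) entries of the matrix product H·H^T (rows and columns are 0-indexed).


Row 4 of H: [1, 1, 1, 1, -1, 1, -1, -1].
Row 6 of H: [1, 1, -1, -1, 1, 1, 1, 1].
(H·H^T)[4][4] = Σ_j H[4][j]·H[4][j] = (1)² + (1)² + (1)² + (1)² + (-1)² + (1)² + (-1)² + (-1)² = 1 + 1 + 1 + 1 + 1 + 1 + 1 + 1 = 8.
(H·H^T)[4][6] = Σ_j H[4][j]·H[6][j] = (1)·(1) + (1)·(1) + (1)·(-1) + (1)·(-1) + (-1)·(1) + (1)·(1) + (-1)·(1) + (-1)·(1) = 1 + 1 + -1 + -1 + -1 + 1 + -1 + -1 = -2.
Rows 4 and 6 are not orthogonal (dot product = -2 ≠ 0), so H is not a Hadamard matrix.

(4,4) entry = 8; (4,6) entry = -2.


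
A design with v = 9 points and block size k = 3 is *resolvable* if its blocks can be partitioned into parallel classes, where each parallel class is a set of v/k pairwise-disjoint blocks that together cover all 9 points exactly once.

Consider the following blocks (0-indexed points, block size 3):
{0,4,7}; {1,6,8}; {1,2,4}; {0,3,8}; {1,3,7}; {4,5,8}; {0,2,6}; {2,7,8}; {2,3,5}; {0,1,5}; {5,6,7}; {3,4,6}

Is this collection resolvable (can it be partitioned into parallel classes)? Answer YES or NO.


v = 9, block size k = 3, number of blocks = 12.
For resolvability, blocks must partition into parallel classes of size v/k = 3.
Total blocks must therefore be a multiple of 3: 12 = 3·4 + 0 ⇒ divisible ✓.
Greedy packing gives 4 candidate class(es). Each should be a full parallel class (size 3, covers all 9 points).
  Class 1 (3 blocks): {0,4,7}; {1,6,8}; {2,3,5}. Points covered: [0, 1, 2, 3, 4, 5, 6, 7, 8].
  Class 2 (3 blocks): {1,2,4}; {0,3,8}; {5,6,7}. Points covered: [0, 1, 2, 3, 4, 5, 6, 7, 8].
  Class 3 (3 blocks): {1,3,7}; {4,5,8}; {0,2,6}. Points covered: [0, 1, 2, 3, 4, 5, 6, 7, 8].
  Class 4 (3 blocks): {2,7,8}; {0,1,5}; {3,4,6}. Points covered: [0, 1, 2, 3, 4, 5, 6, 7, 8].
All classes full (size 3)? YES. All classes cover every point? YES.
Resolvable? YES.

YES


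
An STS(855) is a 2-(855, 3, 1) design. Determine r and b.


An STS(v) is a 2-(v, 3, 1) BIBD: block size k = 3, λ = 1.
Replication: r(k − 1) = λ(v − 1) ⇒ r·2 = 855 − 1 = 854 ⇒ r = 427.
Block count: b = v(v − 1)/6 = 855·854/6 = 730170/6 = 121695.
(Check via bk = vr: 121695·3 = 365085 = 855·427 = 365085 ✓.)

r = 427, b = 121695.


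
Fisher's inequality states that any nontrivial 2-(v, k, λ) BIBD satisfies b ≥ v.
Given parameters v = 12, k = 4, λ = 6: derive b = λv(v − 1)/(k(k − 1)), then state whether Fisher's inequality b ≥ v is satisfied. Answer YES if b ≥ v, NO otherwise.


b = λv(v − 1)/(k(k − 1)) = 6·12·11/(4·3) = 792/12 = 66.
Compare with v = 12: b ≥ v, so Fisher's inequality holds.

YES


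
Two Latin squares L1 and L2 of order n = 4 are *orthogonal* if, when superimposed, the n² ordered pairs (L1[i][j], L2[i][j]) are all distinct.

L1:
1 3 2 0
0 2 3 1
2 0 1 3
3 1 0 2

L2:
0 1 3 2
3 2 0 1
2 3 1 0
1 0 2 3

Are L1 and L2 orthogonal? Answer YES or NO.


Form the n² = 16 superimposed pairs (L1[i][j], L2[i][j]), row by row (rows and columns indexed from 0):
row 0: (1,0) (3,1) (2,3) (0,2)
row 1: (0,3) (2,2) (3,0) (1,1)
row 2: (2,2) (0,3) (1,1) (3,0)
row 3: (3,1) (1,0) (0,2) (2,3)
Orthogonality requires all 16 pairs distinct.
But the pair (2,2) repeats: cell (1,1) has L1 = 2, L2 = 2, and cell (2,0) has L1 = 2, L2 = 2.
A repeated pair means some other pair never occurs (only 8 distinct pairs out of 16), so the squares are not orthogonal.
Conclusion: NO.

NO


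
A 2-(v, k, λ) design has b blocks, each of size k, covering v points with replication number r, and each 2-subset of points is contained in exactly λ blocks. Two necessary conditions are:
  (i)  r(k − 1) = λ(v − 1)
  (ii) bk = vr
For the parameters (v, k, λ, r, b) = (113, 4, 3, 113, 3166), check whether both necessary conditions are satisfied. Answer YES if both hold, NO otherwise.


Condition (i): r(k − 1) = 113·3 = 339; λ(v − 1) = 3·112 = 336. Match? NO.
Condition (ii): bk = 3166·4 = 12664; vr = 113·113 = 12769. Match? NO.
Both conditions hold? NO.

NO


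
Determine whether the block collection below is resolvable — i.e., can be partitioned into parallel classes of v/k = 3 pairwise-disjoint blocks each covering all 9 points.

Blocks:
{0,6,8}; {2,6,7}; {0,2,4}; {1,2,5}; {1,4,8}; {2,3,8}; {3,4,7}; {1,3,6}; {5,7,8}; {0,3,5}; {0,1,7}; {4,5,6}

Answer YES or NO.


v = 9, block size k = 3, number of blocks = 12.
For resolvability, blocks must partition into parallel classes of size v/k = 3.
Total blocks must therefore be a multiple of 3: 12 = 3·4 + 0 ⇒ divisible ✓.
Greedy packing gives 4 candidate class(es). Each should be a full parallel class (size 3, covers all 9 points).
  Class 1 (3 blocks): {0,6,8}; {1,2,5}; {3,4,7}. Points covered: [0, 1, 2, 3, 4, 5, 6, 7, 8].
  Class 2 (3 blocks): {2,6,7}; {1,4,8}; {0,3,5}. Points covered: [0, 1, 2, 3, 4, 5, 6, 7, 8].
  Class 3 (3 blocks): {0,2,4}; {1,3,6}; {5,7,8}. Points covered: [0, 1, 2, 3, 4, 5, 6, 7, 8].
  Class 4 (3 blocks): {2,3,8}; {0,1,7}; {4,5,6}. Points covered: [0, 1, 2, 3, 4, 5, 6, 7, 8].
All classes full (size 3)? YES. All classes cover every point? YES.
Resolvable? YES.

YES


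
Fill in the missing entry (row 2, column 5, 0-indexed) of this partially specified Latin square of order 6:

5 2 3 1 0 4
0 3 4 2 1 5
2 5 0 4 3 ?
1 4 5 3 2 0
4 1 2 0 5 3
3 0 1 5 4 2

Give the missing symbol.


Row 2 contains symbols [0, 2, 3, 4, 5] — missing [1].
Column 5 contains symbols [0, 2, 3, 4, 5] — missing [1].
The missing symbol must appear in both missing sets; intersection = [1].
Therefore the hidden value is 1.

Missing value = 1.


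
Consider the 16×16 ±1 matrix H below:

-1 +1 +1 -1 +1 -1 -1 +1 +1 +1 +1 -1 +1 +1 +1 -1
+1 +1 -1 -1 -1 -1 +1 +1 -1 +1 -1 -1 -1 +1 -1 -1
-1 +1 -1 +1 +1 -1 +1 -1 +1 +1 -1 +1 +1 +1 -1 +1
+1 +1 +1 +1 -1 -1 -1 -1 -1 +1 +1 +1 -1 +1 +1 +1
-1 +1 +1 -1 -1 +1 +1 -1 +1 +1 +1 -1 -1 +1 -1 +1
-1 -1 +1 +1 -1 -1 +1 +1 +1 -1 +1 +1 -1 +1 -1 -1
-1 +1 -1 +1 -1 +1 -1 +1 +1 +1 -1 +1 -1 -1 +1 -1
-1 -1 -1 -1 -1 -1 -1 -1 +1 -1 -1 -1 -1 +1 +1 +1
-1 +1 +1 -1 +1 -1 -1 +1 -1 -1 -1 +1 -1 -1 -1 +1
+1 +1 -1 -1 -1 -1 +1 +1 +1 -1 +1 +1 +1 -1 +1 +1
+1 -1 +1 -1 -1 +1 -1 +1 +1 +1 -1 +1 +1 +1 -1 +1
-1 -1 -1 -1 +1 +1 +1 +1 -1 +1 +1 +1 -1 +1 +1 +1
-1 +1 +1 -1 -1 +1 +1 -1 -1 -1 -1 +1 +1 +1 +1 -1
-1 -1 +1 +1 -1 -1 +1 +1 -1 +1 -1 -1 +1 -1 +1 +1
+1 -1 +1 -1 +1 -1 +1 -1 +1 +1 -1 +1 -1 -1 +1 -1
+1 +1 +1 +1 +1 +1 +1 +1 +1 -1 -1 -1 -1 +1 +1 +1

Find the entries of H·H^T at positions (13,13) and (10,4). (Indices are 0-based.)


Row 4 of H: [-1, 1, 1, -1, -1, 1, 1, -1, 1, 1, 1, -1, -1, 1, -1, 1].
Row 10 of H: [1, -1, 1, -1, -1, 1, -1, 1, 1, 1, -1, 1, 1, 1, -1, 1].
Row 13 of H: [-1, -1, 1, 1, -1, -1, 1, 1, -1, 1, -1, -1, 1, -1, 1, 1].
(H·H^T)[13][13] = Σ_j H[13][j]·H[13][j] = (-1)² + (-1)² + (1)² + (1)² + (-1)² + (-1)² + (1)² + (1)² + (-1)² + (1)² + (-1)² + (-1)² + (1)² + (-1)² + (1)² + (1)² = 1 + 1 + 1 + 1 + 1 + 1 + 1 + 1 + 1 + 1 + 1 + 1 + 1 + 1 + 1 + 1 = 16.
(H·H^T)[10][4] = Σ_j H[10][j]·H[4][j] = (1)·(-1) + (-1)·(1) + (1)·(1) + (-1)·(-1) + (-1)·(-1) + (1)·(1) + (-1)·(1) + (1)·(-1) + (1)·(1) + (1)·(1) + (-1)·(1) + (1)·(-1) + (1)·(-1) + (1)·(1) + (-1)·(-1) + (1)·(1) = -1 + -1 + 1 + 1 + 1 + 1 + -1 + -1 + 1 + 1 + -1 + -1 + -1 + 1 + 1 + 1 = 2.
Rows 10 and 4 are not orthogonal (dot product = 2 ≠ 0), so H is not a Hadamard matrix.

(13,13) entry = 16; (10,4) entry = 2.


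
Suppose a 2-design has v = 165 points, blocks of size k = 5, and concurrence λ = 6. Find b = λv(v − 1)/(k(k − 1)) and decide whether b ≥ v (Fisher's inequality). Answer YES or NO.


r = λ(v − 1)/(k − 1) = 6·164/4 = 246.
b = vr/k = 165·246/5 = 8118.
Fisher's inequality: b ≥ v ⇔ 8118 ≥ 165? YES.

YES


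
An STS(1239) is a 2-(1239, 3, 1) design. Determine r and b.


An STS(v) is a 2-(v, 3, 1) BIBD: block size k = 3, λ = 1.
Replication: r(k − 1) = λ(v − 1) ⇒ r·2 = 1239 − 1 = 1238 ⇒ r = 619.
Block count: bk = vr ⇒ b·3 = 1239·619 = 766941 ⇒ b = 255647.

r = 619, b = 255647.


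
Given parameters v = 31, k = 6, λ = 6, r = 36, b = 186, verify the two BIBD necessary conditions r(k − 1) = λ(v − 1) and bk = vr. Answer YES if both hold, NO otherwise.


Condition (i): r(k − 1) = 36·5 = 180; λ(v − 1) = 6·30 = 180. Match? YES.
Condition (ii): bk = 186·6 = 1116; vr = 31·36 = 1116. Match? YES.
Both conditions hold? YES.

YES


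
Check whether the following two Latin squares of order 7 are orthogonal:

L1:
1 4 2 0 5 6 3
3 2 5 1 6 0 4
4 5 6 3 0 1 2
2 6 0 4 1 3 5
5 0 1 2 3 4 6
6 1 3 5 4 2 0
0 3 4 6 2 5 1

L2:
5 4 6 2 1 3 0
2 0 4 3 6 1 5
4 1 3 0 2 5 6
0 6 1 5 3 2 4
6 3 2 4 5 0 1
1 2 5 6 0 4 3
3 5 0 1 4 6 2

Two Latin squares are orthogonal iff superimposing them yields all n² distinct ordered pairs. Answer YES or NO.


Form the n² = 49 superimposed pairs (L1[i][j], L2[i][j]), row by row (rows and columns indexed from 0):
row 0: (1,5) (4,4) (2,6) (0,2) (5,1) (6,3) (3,0)
row 1: (3,2) (2,0) (5,4) (1,3) (6,6) (0,1) (4,5)
row 2: (4,4) (5,1) (6,3) (3,0) (0,2) (1,5) (2,6)
row 3: (2,0) (6,6) (0,1) (4,5) (1,3) (3,2) (5,4)
row 4: (5,6) (0,3) (1,2) (2,4) (3,5) (4,0) (6,1)
row 5: (6,1) (1,2) (3,5) (5,6) (4,0) (2,4) (0,3)
row 6: (0,3) (3,5) (4,0) (6,1) (2,4) (5,6) (1,2)
Orthogonality requires all 49 pairs distinct.
But the pair (4,4) repeats: cell (0,1) has L1 = 4, L2 = 4, and cell (2,0) has L1 = 4, L2 = 4.
A repeated pair means some other pair never occurs (only 21 distinct pairs out of 49), so the squares are not orthogonal.
Conclusion: NO.

NO


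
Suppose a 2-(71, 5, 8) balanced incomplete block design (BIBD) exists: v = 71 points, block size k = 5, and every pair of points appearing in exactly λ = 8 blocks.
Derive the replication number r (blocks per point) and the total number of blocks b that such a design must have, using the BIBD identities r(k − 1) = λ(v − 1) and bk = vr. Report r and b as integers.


Any 2-(v, k, λ) BIBD satisfies two necessary conditions:
  (i)  Each point sits in r blocks, and counting incidences through any fixed point gives r(k − 1) = λ(v − 1), so r = λ(v − 1)/(k − 1).
  (ii) Total incidences bk = vr, so b = vr/k.
Step 1: r = λ(v − 1)/(k − 1) = 8·(71 − 1)/(5 − 1) = 8·70/4 = 560/4 = 140.
Step 2: b = vr/k = 71·140/5 = 9940/5 = 1988.
Check integrality: r = 140 ∈ Z ✓, b = 1988 ∈ Z ✓.
(These identities are necessary conditions: they determine r and b for any design with these parameters, but do not by themselves prove that one exists.)

r = 140, b = 1988.


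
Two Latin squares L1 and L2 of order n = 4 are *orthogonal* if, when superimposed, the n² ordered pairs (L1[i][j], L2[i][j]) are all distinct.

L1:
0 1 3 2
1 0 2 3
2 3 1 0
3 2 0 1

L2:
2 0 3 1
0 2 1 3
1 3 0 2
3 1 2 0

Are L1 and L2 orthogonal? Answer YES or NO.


Form the n² = 16 superimposed pairs (L1[i][j], L2[i][j]), row by row (rows and columns indexed from 0):
row 0: (0,2) (1,0) (3,3) (2,1)
row 1: (1,0) (0,2) (2,1) (3,3)
row 2: (2,1) (3,3) (1,0) (0,2)
row 3: (3,3) (2,1) (0,2) (1,0)
Orthogonality requires all 16 pairs distinct.
But the pair (1,0) repeats: cell (0,1) has L1 = 1, L2 = 0, and cell (1,0) has L1 = 1, L2 = 0.
A repeated pair means some other pair never occurs (only 4 distinct pairs out of 16), so the squares are not orthogonal.
Conclusion: NO.

NO


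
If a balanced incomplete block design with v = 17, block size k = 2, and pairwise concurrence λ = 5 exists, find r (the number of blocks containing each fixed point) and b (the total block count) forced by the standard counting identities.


Any 2-(v, k, λ) BIBD satisfies two necessary conditions:
  (i)  Each point sits in r blocks, and counting incidences through any fixed point gives r(k − 1) = λ(v − 1), so r = λ(v − 1)/(k − 1).
  (ii) Total incidences bk = vr, so b = vr/k.
Step 1: r = λ(v − 1)/(k − 1) = 5·(17 − 1)/(2 − 1) = 5·16/1 = 80/1 = 80.
Step 2: b = vr/k = 17·80/2 = 1360/2 = 680.
Check integrality: r = 80 ∈ Z ✓, b = 680 ∈ Z ✓.
(These identities are necessary conditions: they determine r and b for any design with these parameters, but do not by themselves prove that one exists.)

r = 80, b = 680.


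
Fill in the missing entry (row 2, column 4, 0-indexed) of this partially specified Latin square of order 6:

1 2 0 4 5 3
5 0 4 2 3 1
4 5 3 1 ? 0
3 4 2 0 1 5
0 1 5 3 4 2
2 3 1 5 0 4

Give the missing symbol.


Row 2 contains symbols [0, 1, 3, 4, 5] — missing [2].
Column 4 contains symbols [0, 1, 3, 4, 5] — missing [2].
The missing symbol must appear in both missing sets; intersection = [2].
Therefore the hidden value is 2.

Missing value = 2.


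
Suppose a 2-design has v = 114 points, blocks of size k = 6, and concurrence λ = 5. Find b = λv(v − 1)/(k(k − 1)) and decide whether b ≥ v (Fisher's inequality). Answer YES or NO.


r = λ(v − 1)/(k − 1) = 5·113/5 = 113.
b = vr/k = 114·113/6 = 2147.
Fisher's inequality: b ≥ v ⇔ 2147 ≥ 114? YES.

YES


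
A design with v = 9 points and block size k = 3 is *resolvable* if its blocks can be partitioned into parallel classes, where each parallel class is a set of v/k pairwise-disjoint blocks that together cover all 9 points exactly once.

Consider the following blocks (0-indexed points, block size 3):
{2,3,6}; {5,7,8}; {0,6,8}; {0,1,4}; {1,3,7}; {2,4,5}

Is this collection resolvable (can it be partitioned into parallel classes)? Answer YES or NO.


v = 9, block size k = 3, number of blocks = 6.
For resolvability, blocks must partition into parallel classes of size v/k = 3.
Total blocks must therefore be a multiple of 3: 6 = 3·2 + 0 ⇒ divisible ✓.
Greedy packing gives 2 candidate class(es). Each should be a full parallel class (size 3, covers all 9 points).
  Class 1 (3 blocks): {2,3,6}; {5,7,8}; {0,1,4}. Points covered: [0, 1, 2, 3, 4, 5, 6, 7, 8].
  Class 2 (3 blocks): {0,6,8}; {1,3,7}; {2,4,5}. Points covered: [0, 1, 2, 3, 4, 5, 6, 7, 8].
All classes full (size 3)? YES. All classes cover every point? YES.
Resolvable? YES.

YES


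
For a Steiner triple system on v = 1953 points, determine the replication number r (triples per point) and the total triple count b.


An STS(v) is a 2-(v, 3, 1) BIBD: block size k = 3, λ = 1.
Replication: r(k − 1) = λ(v − 1) ⇒ r·2 = 1953 − 1 = 1952 ⇒ r = 976.
Block count: bk = vr ⇒ b·3 = 1953·976 = 1906128 ⇒ b = 635376.

r = 976, b = 635376.


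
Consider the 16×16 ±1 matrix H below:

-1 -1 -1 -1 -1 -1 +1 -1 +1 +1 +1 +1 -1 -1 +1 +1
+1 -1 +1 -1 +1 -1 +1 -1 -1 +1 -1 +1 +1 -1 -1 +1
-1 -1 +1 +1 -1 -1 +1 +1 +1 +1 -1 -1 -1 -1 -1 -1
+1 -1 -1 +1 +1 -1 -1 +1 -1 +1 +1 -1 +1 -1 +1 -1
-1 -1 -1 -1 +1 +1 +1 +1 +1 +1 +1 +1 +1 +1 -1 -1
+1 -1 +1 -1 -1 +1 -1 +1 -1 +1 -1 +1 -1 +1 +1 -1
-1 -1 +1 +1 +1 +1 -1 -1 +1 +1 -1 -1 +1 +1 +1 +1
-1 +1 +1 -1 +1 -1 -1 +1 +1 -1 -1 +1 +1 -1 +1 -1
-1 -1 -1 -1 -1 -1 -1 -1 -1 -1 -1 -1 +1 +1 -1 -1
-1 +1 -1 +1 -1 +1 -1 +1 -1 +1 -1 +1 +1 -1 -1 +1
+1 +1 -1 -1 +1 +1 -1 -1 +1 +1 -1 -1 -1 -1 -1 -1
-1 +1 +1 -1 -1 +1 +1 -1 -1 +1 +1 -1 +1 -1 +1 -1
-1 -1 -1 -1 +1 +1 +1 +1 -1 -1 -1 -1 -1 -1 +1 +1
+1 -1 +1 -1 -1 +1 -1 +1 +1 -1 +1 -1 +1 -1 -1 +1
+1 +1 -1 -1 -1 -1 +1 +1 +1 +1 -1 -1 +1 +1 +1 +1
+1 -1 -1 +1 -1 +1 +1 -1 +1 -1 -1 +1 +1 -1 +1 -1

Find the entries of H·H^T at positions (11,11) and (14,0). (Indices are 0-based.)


Row 0 of H: [-1, -1, -1, -1, -1, -1, 1, -1, 1, 1, 1, 1, -1, -1, 1, 1].
Row 11 of H: [-1, 1, 1, -1, -1, 1, 1, -1, -1, 1, 1, -1, 1, -1, 1, -1].
Row 14 of H: [1, 1, -1, -1, -1, -1, 1, 1, 1, 1, -1, -1, 1, 1, 1, 1].
(H·H^T)[11][11] = Σ_j H[11][j]·H[11][j] = (-1)² + (1)² + (1)² + (-1)² + (-1)² + (1)² + (1)² + (-1)² + (-1)² + (1)² + (1)² + (-1)² + (1)² + (-1)² + (1)² + (-1)² = 1 + 1 + 1 + 1 + 1 + 1 + 1 + 1 + 1 + 1 + 1 + 1 + 1 + 1 + 1 + 1 = 16.
(H·H^T)[14][0] = Σ_j H[14][j]·H[0][j] = (1)·(-1) + (1)·(-1) + (-1)·(-1) + (-1)·(-1) + (-1)·(-1) + (-1)·(-1) + (1)·(1) + (1)·(-1) + (1)·(1) + (1)·(1) + (-1)·(1) + (-1)·(1) + (1)·(-1) + (1)·(-1) + (1)·(1) + (1)·(1) = -1 + -1 + 1 + 1 + 1 + 1 + 1 + -1 + 1 + 1 + -1 + -1 + -1 + -1 + 1 + 1 = 2.
Rows 14 and 0 are not orthogonal (dot product = 2 ≠ 0), so H is not a Hadamard matrix.

(11,11) entry = 16; (14,0) entry = 2.


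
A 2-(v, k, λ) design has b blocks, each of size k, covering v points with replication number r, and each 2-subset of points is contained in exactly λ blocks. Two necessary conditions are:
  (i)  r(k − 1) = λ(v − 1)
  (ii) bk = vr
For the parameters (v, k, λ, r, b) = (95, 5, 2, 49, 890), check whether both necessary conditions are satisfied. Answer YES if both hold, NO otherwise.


Condition (i): r(k − 1) = 49·4 = 196; λ(v − 1) = 2·94 = 188. Match? NO.
Condition (ii): bk = 890·5 = 4450; vr = 95·49 = 4655. Match? NO.
Both conditions hold? NO.

NO


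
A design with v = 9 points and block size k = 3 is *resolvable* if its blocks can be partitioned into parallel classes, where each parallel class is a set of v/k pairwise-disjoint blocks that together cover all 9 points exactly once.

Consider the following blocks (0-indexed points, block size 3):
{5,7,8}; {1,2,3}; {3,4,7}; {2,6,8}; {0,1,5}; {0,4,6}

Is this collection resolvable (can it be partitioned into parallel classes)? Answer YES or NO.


v = 9, block size k = 3, number of blocks = 6.
For resolvability, blocks must partition into parallel classes of size v/k = 3.
Total blocks must therefore be a multiple of 3: 6 = 3·2 + 0 ⇒ divisible ✓.
Greedy packing gives 2 candidate class(es). Each should be a full parallel class (size 3, covers all 9 points).
  Class 1 (3 blocks): {5,7,8}; {1,2,3}; {0,4,6}. Points covered: [0, 1, 2, 3, 4, 5, 6, 7, 8].
  Class 2 (3 blocks): {3,4,7}; {2,6,8}; {0,1,5}. Points covered: [0, 1, 2, 3, 4, 5, 6, 7, 8].
All classes full (size 3)? YES. All classes cover every point? YES.
Resolvable? YES.

YES


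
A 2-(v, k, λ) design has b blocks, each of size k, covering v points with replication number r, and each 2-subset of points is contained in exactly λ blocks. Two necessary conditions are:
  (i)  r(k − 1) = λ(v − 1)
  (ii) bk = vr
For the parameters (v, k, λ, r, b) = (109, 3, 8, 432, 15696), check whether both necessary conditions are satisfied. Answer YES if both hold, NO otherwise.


Condition (i): r(k − 1) = 432·2 = 864; λ(v − 1) = 8·108 = 864. Match? YES.
Condition (ii): bk = 15696·3 = 47088; vr = 109·432 = 47088. Match? YES.
Both conditions hold? YES.

YES


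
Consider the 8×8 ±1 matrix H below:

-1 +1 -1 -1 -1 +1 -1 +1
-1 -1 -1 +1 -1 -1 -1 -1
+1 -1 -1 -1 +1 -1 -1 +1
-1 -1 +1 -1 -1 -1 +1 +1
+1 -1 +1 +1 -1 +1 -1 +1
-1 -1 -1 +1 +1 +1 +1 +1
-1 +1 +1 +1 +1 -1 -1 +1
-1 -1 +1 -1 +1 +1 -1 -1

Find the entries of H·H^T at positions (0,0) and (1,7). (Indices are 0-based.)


Row 0 of H: [-1, 1, -1, -1, -1, 1, -1, 1].
Row 1 of H: [-1, -1, -1, 1, -1, -1, -1, -1].
Row 7 of H: [-1, -1, 1, -1, 1, 1, -1, -1].
(H·H^T)[0][0] = Σ_j H[0][j]·H[0][j] = (-1)² + (1)² + (-1)² + (-1)² + (-1)² + (1)² + (-1)² + (1)² = 1 + 1 + 1 + 1 + 1 + 1 + 1 + 1 = 8.
(H·H^T)[1][7] = Σ_j H[1][j]·H[7][j] = (-1)·(-1) + (-1)·(-1) + (-1)·(1) + (1)·(-1) + (-1)·(1) + (-1)·(1) + (-1)·(-1) + (-1)·(-1) = 1 + 1 + -1 + -1 + -1 + -1 + 1 + 1 = 0.
So rows 1 and 7 are orthogonal; the diagonal entry equals n = 8.

(0,0) entry = 8; (1,7) entry = 0.


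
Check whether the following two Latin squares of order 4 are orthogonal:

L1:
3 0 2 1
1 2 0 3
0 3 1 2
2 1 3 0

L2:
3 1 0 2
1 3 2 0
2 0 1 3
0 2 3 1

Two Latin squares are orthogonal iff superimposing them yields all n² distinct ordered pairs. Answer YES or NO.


Form the n² = 16 superimposed pairs (L1[i][j], L2[i][j]), row by row (rows and columns indexed from 0):
row 0: (3,3) (0,1) (2,0) (1,2)
row 1: (1,1) (2,3) (0,2) (3,0)
row 2: (0,2) (3,0) (1,1) (2,3)
row 3: (2,0) (1,2) (3,3) (0,1)
Orthogonality requires all 16 pairs distinct.
But the pair (0,2) repeats: cell (1,2) has L1 = 0, L2 = 2, and cell (2,0) has L1 = 0, L2 = 2.
A repeated pair means some other pair never occurs (only 8 distinct pairs out of 16), so the squares are not orthogonal.
Conclusion: NO.

NO


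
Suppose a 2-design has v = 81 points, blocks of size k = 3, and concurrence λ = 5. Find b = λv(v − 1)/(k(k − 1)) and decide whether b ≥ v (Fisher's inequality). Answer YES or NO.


b = λv(v − 1)/(k(k − 1)) = 5·81·80/(3·2) = 32400/6 = 5400.
Compare with v = 81: b ≥ v, so Fisher's inequality holds.

YES


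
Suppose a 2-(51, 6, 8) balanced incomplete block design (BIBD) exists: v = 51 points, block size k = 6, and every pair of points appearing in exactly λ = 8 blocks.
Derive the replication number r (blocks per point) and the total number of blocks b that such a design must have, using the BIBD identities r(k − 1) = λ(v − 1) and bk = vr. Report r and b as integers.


Any 2-(v, k, λ) BIBD satisfies two necessary conditions:
  (i)  Each point sits in r blocks, and counting incidences through any fixed point gives r(k − 1) = λ(v − 1), so r = λ(v − 1)/(k − 1).
  (ii) Total incidences bk = vr, so b = vr/k.
Step 1: r = λ(v − 1)/(k − 1) = 8·(51 − 1)/(6 − 1) = 8·50/5 = 400/5 = 80.
Step 2: b = vr/k = 51·80/6 = 4080/6 = 680.
Check integrality: r = 80 ∈ Z ✓, b = 680 ∈ Z ✓.
(These identities are necessary conditions: they determine r and b for any design with these parameters, but do not by themselves prove that one exists.)

r = 80, b = 680.


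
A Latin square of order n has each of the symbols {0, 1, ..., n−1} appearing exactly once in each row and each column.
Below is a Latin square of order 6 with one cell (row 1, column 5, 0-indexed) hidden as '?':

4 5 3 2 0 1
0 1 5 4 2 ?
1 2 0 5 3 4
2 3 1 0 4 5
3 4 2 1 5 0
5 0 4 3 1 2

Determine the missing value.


Row 1 contains symbols [0, 1, 2, 4, 5] — missing [3].
Column 5 contains symbols [0, 1, 2, 4, 5] — missing [3].
The missing symbol must appear in both missing sets; intersection = [3].
Therefore the hidden value is 3.

Missing value = 3.


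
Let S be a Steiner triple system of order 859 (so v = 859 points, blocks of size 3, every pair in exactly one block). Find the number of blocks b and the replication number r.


An STS(v) is a 2-(v, 3, 1) BIBD: block size k = 3, λ = 1.
Replication: r(k − 1) = λ(v − 1) ⇒ r·2 = 859 − 1 = 858 ⇒ r = 429.
Block count: bk = vr ⇒ b·3 = 859·429 = 368511 ⇒ b = 122837.
(Check via b = v(v − 1)/6 = 859·858/6 = 737022/6 = 122837.)

r = 429, b = 122837.


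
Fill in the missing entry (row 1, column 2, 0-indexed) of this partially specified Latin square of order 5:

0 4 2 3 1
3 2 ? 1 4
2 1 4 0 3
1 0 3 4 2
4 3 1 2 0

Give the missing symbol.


Row 1 contains symbols [1, 2, 3, 4] — missing [0].
Column 2 contains symbols [1, 2, 3, 4] — missing [0].
The missing symbol must appear in both missing sets; intersection = [0].
Therefore the hidden value is 0.

Missing value = 0.


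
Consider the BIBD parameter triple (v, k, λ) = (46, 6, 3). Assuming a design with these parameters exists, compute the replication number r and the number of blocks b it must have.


Any 2-(v, k, λ) BIBD satisfies two necessary conditions:
  (i)  Each point sits in r blocks, and counting incidences through any fixed point gives r(k − 1) = λ(v − 1), so r = λ(v − 1)/(k − 1).
  (ii) Total incidences bk = vr, so b = vr/k.
Step 1: r = λ(v − 1)/(k − 1) = 3·(46 − 1)/(6 − 1) = 3·45/5 = 135/5 = 27.
Step 2: b = vr/k = 46·27/6 = 1242/6 = 207.
Check integrality: r = 27 ∈ Z ✓, b = 207 ∈ Z ✓.
(These identities are necessary conditions: they determine r and b for any design with these parameters, but do not by themselves prove that one exists.)

r = 27, b = 207.


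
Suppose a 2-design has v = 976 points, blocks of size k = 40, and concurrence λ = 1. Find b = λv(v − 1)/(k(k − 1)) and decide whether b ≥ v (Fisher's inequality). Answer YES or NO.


r = λ(v − 1)/(k − 1) = 1·975/39 = 25.
b = vr/k = 976·25/40 = 610.
Fisher's inequality: b ≥ v ⇔ 610 ≥ 976? NO.

NO


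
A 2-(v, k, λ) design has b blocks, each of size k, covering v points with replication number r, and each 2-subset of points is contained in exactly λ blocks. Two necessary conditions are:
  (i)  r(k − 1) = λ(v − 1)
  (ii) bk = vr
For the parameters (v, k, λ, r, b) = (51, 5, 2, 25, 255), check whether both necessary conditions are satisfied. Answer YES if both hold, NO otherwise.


Condition (i): r(k − 1) = 25·4 = 100; λ(v − 1) = 2·50 = 100. Match? YES.
Condition (ii): bk = 255·5 = 1275; vr = 51·25 = 1275. Match? YES.
Both conditions hold? YES.

YES


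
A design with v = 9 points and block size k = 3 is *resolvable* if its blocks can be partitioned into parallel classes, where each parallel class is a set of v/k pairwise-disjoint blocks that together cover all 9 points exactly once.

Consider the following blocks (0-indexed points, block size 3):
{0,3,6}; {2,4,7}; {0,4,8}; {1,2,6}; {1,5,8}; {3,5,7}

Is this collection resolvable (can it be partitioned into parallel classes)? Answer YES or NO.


v = 9, block size k = 3, number of blocks = 6.
For resolvability, blocks must partition into parallel classes of size v/k = 3.
Total blocks must therefore be a multiple of 3: 6 = 3·2 + 0 ⇒ divisible ✓.
Greedy packing gives 2 candidate class(es). Each should be a full parallel class (size 3, covers all 9 points).
  Class 1 (3 blocks): {0,3,6}; {2,4,7}; {1,5,8}. Points covered: [0, 1, 2, 3, 4, 5, 6, 7, 8].
  Class 2 (3 blocks): {0,4,8}; {1,2,6}; {3,5,7}. Points covered: [0, 1, 2, 3, 4, 5, 6, 7, 8].
All classes full (size 3)? YES. All classes cover every point? YES.
Resolvable? YES.

YES


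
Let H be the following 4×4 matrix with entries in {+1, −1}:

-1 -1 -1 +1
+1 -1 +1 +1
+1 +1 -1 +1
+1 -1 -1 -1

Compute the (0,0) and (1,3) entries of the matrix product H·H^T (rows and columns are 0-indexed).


Row 0 of H: [-1, -1, -1, 1].
Row 1 of H: [1, -1, 1, 1].
Row 3 of H: [1, -1, -1, -1].
(H·H^T)[0][0] = Σ_j H[0][j]·H[0][j] = (-1)² + (-1)² + (-1)² + (1)² = 1 + 1 + 1 + 1 = 4.
(H·H^T)[1][3] = Σ_j H[1][j]·H[3][j] = (1)·(1) + (-1)·(-1) + (1)·(-1) + (1)·(-1) = 1 + 1 + -1 + -1 = 0.
So rows 1 and 3 are orthogonal; the diagonal entry equals n = 4.

(0,0) entry = 4; (1,3) entry = 0.


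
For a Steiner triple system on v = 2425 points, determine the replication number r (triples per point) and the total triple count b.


An STS(v) is a 2-(v, 3, 1) BIBD: block size k = 3, λ = 1.
Replication: r(k − 1) = λ(v − 1) ⇒ r·2 = 2425 − 1 = 2424 ⇒ r = 1212.
Block count: b = v(v − 1)/6 = 2425·2424/6 = 5878200/6 = 979700.

r = 1212, b = 979700.


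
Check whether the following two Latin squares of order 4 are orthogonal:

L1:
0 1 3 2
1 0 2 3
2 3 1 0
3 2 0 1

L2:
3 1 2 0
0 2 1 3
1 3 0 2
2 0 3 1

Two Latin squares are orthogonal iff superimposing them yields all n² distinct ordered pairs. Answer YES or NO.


Form the n² = 16 superimposed pairs (L1[i][j], L2[i][j]), row by row (rows and columns indexed from 0):
row 0: (0,3) (1,1) (3,2) (2,0)
row 1: (1,0) (0,2) (2,1) (3,3)
row 2: (2,1) (3,3) (1,0) (0,2)
row 3: (3,2) (2,0) (0,3) (1,1)
Orthogonality requires all 16 pairs distinct.
But the pair (2,1) repeats: cell (1,2) has L1 = 2, L2 = 1, and cell (2,0) has L1 = 2, L2 = 1.
A repeated pair means some other pair never occurs (only 8 distinct pairs out of 16), so the squares are not orthogonal.
Conclusion: NO.

NO


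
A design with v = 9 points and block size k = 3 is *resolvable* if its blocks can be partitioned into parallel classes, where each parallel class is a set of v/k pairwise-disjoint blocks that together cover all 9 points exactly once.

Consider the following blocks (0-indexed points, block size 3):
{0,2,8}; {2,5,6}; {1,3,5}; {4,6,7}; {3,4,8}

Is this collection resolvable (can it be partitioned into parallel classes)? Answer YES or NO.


v = 9, block size k = 3, number of blocks = 5.
For resolvability, blocks must partition into parallel classes of size v/k = 3.
Total blocks must therefore be a multiple of 3: 5 = 3·1 + 2 ⇒ not divisible ✗.
Resolvable? NO.

NO


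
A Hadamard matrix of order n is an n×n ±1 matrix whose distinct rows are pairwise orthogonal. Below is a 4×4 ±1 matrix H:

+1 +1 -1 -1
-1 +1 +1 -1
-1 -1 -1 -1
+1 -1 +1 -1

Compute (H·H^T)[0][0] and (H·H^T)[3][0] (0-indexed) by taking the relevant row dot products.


Row 0 of H: [1, 1, -1, -1].
Row 3 of H: [1, -1, 1, -1].
(H·H^T)[0][0] = Σ_j H[0][j]·H[0][j] = (1)² + (1)² + (-1)² + (-1)² = 1 + 1 + 1 + 1 = 4.
(H·H^T)[3][0] = Σ_j H[3][j]·H[0][j] = (1)·(1) + (-1)·(1) + (1)·(-1) + (-1)·(-1) = 1 + -1 + -1 + 1 = 0.
So rows 3 and 0 are orthogonal; the diagonal entry equals n = 4.

(0,0) entry = 4; (3,0) entry = 0.


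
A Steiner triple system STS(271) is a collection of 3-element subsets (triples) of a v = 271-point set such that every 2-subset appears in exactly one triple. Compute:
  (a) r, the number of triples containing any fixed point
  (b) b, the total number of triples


An STS(v) is a 2-(v, 3, 1) BIBD: block size k = 3, λ = 1.
Replication: r(k − 1) = λ(v − 1) ⇒ r·2 = 271 − 1 = 270 ⇒ r = 135.
Block count: bk = vr ⇒ b·3 = 271·135 = 36585 ⇒ b = 12195.

r = 135, b = 12195.


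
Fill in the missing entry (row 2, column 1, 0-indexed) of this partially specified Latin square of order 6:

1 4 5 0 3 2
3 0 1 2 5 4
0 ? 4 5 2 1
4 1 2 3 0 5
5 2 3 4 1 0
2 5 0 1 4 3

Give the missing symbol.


Row 2 contains symbols [0, 1, 2, 4, 5] — missing [3].
Column 1 contains symbols [0, 1, 2, 4, 5] — missing [3].
The missing symbol must appear in both missing sets; intersection = [3].
Therefore the hidden value is 3.

Missing value = 3.


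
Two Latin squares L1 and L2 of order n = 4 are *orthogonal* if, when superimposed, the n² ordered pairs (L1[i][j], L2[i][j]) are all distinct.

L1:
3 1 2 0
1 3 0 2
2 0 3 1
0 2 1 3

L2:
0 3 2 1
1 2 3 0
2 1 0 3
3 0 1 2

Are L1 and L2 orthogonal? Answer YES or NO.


Form the n² = 16 superimposed pairs (L1[i][j], L2[i][j]), row by row (rows and columns indexed from 0):
row 0: (3,0) (1,3) (2,2) (0,1)
row 1: (1,1) (3,2) (0,3) (2,0)
row 2: (2,2) (0,1) (3,0) (1,3)
row 3: (0,3) (2,0) (1,1) (3,2)
Orthogonality requires all 16 pairs distinct.
But the pair (2,2) repeats: cell (0,2) has L1 = 2, L2 = 2, and cell (2,0) has L1 = 2, L2 = 2.
A repeated pair means some other pair never occurs (only 8 distinct pairs out of 16), so the squares are not orthogonal.
Conclusion: NO.

NO


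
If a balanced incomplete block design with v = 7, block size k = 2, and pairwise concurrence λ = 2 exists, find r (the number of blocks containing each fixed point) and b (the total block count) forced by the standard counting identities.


Any 2-(v, k, λ) BIBD satisfies two necessary conditions:
  (i)  Each point sits in r blocks, and counting incidences through any fixed point gives r(k − 1) = λ(v − 1), so r = λ(v − 1)/(k − 1).
  (ii) Total incidences bk = vr, so b = vr/k.
Step 1: r = λ(v − 1)/(k − 1) = 2·(7 − 1)/(2 − 1) = 2·6/1 = 12/1 = 12.
Step 2: b = vr/k = 7·12/2 = 84/2 = 42.
Check integrality: r = 12 ∈ Z ✓, b = 42 ∈ Z ✓.
(These identities are necessary conditions: they determine r and b for any design with these parameters, but do not by themselves prove that one exists.)

r = 12, b = 42.


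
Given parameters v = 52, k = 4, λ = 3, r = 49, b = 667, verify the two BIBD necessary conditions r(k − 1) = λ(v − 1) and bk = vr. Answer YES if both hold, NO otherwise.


Condition (i): r(k − 1) = 49·3 = 147; λ(v − 1) = 3·51 = 153. Match? NO.
Condition (ii): bk = 667·4 = 2668; vr = 52·49 = 2548. Match? NO.
Both conditions hold? NO.

NO


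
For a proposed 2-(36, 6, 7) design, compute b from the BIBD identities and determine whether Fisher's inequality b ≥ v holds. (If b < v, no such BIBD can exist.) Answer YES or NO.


b = λv(v − 1)/(k(k − 1)) = 7·36·35/(6·5) = 8820/30 = 294.
Compare with v = 36: b ≥ v, so Fisher's inequality holds.

YES


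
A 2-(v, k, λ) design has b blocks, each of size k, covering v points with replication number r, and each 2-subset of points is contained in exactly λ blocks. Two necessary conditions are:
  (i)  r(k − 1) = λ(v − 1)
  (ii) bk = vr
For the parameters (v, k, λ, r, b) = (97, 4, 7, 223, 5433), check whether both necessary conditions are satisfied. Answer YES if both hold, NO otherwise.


Condition (i): r(k − 1) = 223·3 = 669; λ(v − 1) = 7·96 = 672. Match? NO.
Condition (ii): bk = 5433·4 = 21732; vr = 97·223 = 21631. Match? NO.
Both conditions hold? NO.

NO


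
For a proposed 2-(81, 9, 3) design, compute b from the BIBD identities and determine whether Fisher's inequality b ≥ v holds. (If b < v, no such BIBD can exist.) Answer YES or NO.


b = λv(v − 1)/(k(k − 1)) = 3·81·80/(9·8) = 19440/72 = 270.
Compare with v = 81: b ≥ v, so Fisher's inequality holds.

YES


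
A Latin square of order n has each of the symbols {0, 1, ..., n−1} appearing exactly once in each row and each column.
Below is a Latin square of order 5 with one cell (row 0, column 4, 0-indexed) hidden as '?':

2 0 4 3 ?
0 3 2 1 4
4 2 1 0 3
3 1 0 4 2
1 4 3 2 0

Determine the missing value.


Row 0 contains symbols [0, 2, 3, 4] — missing [1].
Column 4 contains symbols [0, 2, 3, 4] — missing [1].
The missing symbol must appear in both missing sets; intersection = [1].
Therefore the hidden value is 1.

Missing value = 1.


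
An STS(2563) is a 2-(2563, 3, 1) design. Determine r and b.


An STS(v) is a 2-(v, 3, 1) BIBD: block size k = 3, λ = 1.
Replication: r(k − 1) = λ(v − 1) ⇒ r·2 = 2563 − 1 = 2562 ⇒ r = 1281.
Block count: bk = vr ⇒ b·3 = 2563·1281 = 3283203 ⇒ b = 1094401.
(Check via b = v(v − 1)/6 = 2563·2562/6 = 6566406/6 = 1094401.)

r = 1281, b = 1094401.


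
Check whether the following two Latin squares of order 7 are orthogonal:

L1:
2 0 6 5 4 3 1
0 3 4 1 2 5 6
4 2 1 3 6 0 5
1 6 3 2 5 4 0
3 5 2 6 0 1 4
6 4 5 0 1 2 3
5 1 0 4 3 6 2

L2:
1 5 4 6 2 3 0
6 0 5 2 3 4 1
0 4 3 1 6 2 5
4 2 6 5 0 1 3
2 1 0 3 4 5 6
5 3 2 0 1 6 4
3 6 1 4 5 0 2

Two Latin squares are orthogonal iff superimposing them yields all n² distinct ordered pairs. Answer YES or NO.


Form the n² = 49 superimposed pairs (L1[i][j], L2[i][j]), row by row (rows and columns indexed from 0):
row 0: (2,1) (0,5) (6,4) (5,6) (4,2) (3,3) (1,0)
row 1: (0,6) (3,0) (4,5) (1,2) (2,3) (5,4) (6,1)
row 2: (4,0) (2,4) (1,3) (3,1) (6,6) (0,2) (5,5)
row 3: (1,4) (6,2) (3,6) (2,5) (5,0) (4,1) (0,3)
row 4: (3,2) (5,1) (2,0) (6,3) (0,4) (1,5) (4,6)
row 5: (6,5) (4,3) (5,2) (0,0) (1,1) (2,6) (3,4)
row 6: (5,3) (1,6) (0,1) (4,4) (3,5) (6,0) (2,2)
Orthogonality requires all 49 pairs distinct.
Check by first coordinate: for each symbol s of L1, list the L2 entries in the n cells where L1 = s; they must all differ.
  L1 = 0: L2 entries (in reading order) 5, 6, 2, 3, 4, 0, 1 — all 7 distinct ✓
  L1 = 1: L2 entries (in reading order) 0, 2, 3, 4, 5, 1, 6 — all 7 distinct ✓
  L1 = 2: L2 entries (in reading order) 1, 3, 4, 5, 0, 6, 2 — all 7 distinct ✓
  L1 = 3: L2 entries (in reading order) 3, 0, 1, 6, 2, 4, 5 — all 7 distinct ✓
  L1 = 4: L2 entries (in reading order) 2, 5, 0, 1, 6, 3, 4 — all 7 distinct ✓
  L1 = 5: L2 entries (in reading order) 6, 4, 5, 0, 1, 2, 3 — all 7 distinct ✓
  L1 = 6: L2 entries (in reading order) 4, 1, 6, 2, 3, 5, 0 — all 7 distinct ✓
Every symbol of L1 meets every symbol of L2 exactly once, so all 49 pairs are distinct (49 of 49).
Conclusion: YES.

YES
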